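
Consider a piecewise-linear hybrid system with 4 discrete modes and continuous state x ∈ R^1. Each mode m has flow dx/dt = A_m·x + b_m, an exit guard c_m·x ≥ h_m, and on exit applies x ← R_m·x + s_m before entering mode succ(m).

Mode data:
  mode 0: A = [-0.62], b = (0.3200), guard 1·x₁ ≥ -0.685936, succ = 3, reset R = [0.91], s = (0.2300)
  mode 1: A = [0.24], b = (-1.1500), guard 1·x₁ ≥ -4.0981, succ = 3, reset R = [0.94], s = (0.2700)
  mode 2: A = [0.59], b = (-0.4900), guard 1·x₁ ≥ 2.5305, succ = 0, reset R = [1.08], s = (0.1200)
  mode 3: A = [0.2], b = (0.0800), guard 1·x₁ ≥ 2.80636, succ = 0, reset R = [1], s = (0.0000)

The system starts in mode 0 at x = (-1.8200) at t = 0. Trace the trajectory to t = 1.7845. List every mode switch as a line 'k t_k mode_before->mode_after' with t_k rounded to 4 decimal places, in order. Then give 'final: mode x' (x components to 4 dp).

Mode 0: guard c·x = -0.6859 hit at Δt = 1.0717 (t = 1.0717), x⁻ = (-0.6859) → reset → x⁺ = (-0.3942), jump to mode 3
Mode 3: flow for 0.7128 to horizon, guard not reached → x = (-0.3933)

1 1.0717 0->3
final: 3 -0.3933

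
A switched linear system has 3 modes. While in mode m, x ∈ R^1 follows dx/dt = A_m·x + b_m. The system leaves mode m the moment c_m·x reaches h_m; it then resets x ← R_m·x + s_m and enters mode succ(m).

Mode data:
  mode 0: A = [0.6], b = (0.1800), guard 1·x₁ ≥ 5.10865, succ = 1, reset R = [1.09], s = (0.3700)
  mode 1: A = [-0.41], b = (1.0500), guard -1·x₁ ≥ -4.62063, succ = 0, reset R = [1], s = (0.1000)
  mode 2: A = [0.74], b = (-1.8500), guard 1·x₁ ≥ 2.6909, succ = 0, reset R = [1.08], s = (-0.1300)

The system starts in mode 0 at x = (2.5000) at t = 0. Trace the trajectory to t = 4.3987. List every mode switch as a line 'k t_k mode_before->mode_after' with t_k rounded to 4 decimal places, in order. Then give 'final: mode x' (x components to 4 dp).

1 1.0973 0->1
2 2.3036 1->0
3 2.4277 0->1
4 3.6340 1->0
5 3.7581 0->1
final: 1 5.1582

Mode 0: guard c·x = 5.1086 hit at Δt = 1.0973 (t = 1.0973), x⁻ = (5.1086) → reset → x⁺ = (5.9384), jump to mode 1
Mode 1: guard c·x = -4.6206 hit at Δt = 1.2063 (t = 2.3036), x⁻ = (4.6206) → reset → x⁺ = (4.7206), jump to mode 0
Mode 0: guard c·x = 5.1086 hit at Δt = 0.1241 (t = 2.4277), x⁻ = (5.1086) → reset → x⁺ = (5.9384), jump to mode 1
Mode 1: guard c·x = -4.6206 hit at Δt = 1.2063 (t = 3.6340), x⁻ = (4.6206) → reset → x⁺ = (4.7206), jump to mode 0
Mode 0: guard c·x = 5.1086 hit at Δt = 0.1241 (t = 3.7581), x⁻ = (5.1086) → reset → x⁺ = (5.9384), jump to mode 1
Mode 1: flow for 0.6406 to horizon, guard not reached → x = (5.1582)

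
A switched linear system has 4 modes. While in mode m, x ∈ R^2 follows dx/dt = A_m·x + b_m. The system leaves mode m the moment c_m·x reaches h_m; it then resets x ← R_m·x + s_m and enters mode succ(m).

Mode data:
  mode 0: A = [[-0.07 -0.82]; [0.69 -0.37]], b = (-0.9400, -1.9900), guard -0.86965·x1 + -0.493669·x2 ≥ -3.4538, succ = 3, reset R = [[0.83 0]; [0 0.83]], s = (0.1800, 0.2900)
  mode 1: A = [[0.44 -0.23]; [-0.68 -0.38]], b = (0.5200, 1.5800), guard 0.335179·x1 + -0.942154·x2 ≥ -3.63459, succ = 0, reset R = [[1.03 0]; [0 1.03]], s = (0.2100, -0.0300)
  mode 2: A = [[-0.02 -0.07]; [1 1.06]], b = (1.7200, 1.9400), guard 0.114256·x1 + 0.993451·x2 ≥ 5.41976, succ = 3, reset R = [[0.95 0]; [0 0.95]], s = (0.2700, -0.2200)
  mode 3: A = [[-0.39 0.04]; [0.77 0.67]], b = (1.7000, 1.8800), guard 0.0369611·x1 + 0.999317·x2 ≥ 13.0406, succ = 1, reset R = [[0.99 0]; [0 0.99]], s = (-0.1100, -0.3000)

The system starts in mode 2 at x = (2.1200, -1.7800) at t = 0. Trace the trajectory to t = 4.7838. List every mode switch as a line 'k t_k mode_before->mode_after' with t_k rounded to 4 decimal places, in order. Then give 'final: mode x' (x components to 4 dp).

1 1.1610 2->3
2 1.9430 3->1
3 3.4264 1->0
4 4.1123 0->3
final: 3 2.1919 9.0748

Mode 2: guard c·x = 5.4198 hit at Δt = 1.1610 (t = 1.1610), x⁻ = (3.9838, 4.9973) → reset → x⁺ = (4.0546, 4.5274), jump to mode 3
Mode 3: guard c·x = 13.0406 hit at Δt = 0.7820 (t = 1.9430), x⁻ = (4.3649, 12.8881) → reset → x⁺ = (4.2112, 12.4592), jump to mode 1
Mode 1: guard c·x = -3.6346 hit at Δt = 1.4834 (t = 3.4264), x⁻ = (4.7927, 5.5628) → reset → x⁺ = (5.1465, 5.6997), jump to mode 0
Mode 0: guard c·x = -3.4538 hit at Δt = 0.6859 (t = 4.1123), x⁻ = (1.4040, 4.5230) → reset → x⁺ = (1.3453, 4.0440), jump to mode 3
Mode 3: flow for 0.6715 to horizon, guard not reached → x = (2.1919, 9.0748)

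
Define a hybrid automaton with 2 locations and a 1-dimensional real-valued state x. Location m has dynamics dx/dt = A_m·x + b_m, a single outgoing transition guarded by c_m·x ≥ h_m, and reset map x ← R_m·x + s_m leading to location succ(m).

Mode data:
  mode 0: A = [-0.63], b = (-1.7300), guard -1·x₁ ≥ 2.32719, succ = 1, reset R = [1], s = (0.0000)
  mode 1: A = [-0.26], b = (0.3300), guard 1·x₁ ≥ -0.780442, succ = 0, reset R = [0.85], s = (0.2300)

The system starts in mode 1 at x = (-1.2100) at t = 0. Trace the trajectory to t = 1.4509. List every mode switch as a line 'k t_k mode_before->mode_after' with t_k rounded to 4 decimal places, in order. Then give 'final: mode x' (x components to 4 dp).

Mode 1: guard c·x = -0.7804 hit at Δt = 0.7318 (t = 0.7318), x⁻ = (-0.7804) → reset → x⁺ = (-0.4334), jump to mode 0
Mode 0: flow for 0.7191 to horizon, guard not reached → x = (-1.2759)

1 0.7318 1->0
final: 0 -1.2759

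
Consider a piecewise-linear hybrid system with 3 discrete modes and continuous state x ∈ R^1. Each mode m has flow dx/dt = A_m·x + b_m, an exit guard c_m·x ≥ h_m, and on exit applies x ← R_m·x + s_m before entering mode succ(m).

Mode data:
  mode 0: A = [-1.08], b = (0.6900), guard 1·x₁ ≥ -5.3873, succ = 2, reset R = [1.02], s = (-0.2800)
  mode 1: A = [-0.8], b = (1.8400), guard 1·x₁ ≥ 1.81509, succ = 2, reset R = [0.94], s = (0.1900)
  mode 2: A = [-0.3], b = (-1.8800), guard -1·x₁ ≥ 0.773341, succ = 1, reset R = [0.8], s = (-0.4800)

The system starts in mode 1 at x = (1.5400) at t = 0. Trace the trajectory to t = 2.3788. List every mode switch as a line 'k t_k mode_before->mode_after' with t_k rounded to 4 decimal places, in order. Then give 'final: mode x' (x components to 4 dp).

Mode 1: guard c·x = 1.8151 hit at Δt = 0.5617 (t = 0.5617), x⁻ = (1.8151) → reset → x⁺ = (1.8962), jump to mode 2
Mode 2: guard c·x = 0.7733 hit at Δt = 1.3202 (t = 1.8819), x⁻ = (-0.7733) → reset → x⁺ = (-1.0987), jump to mode 1
Mode 1: flow for 0.4969 to horizon, guard not reached → x = (0.0162)

1 0.5617 1->2
2 1.8819 2->1
final: 1 0.0162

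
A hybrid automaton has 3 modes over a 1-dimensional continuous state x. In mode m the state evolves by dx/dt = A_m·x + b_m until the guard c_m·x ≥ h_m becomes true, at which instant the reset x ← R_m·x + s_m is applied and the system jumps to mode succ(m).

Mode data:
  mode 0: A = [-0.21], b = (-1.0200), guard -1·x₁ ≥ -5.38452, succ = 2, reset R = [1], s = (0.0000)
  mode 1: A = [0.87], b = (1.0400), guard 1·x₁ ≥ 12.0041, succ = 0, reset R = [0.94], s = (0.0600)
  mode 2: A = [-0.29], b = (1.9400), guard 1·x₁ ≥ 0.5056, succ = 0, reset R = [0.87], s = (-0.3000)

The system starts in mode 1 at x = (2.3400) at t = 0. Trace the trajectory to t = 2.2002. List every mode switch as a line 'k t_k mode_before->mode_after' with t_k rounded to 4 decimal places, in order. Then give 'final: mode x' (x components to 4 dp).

1 1.5142 1->0
final: 0 9.1703

Mode 1: guard c·x = 12.0041 hit at Δt = 1.5142 (t = 1.5142), x⁻ = (12.0041) → reset → x⁺ = (11.3439), jump to mode 0
Mode 0: flow for 0.6860 to horizon, guard not reached → x = (9.1703)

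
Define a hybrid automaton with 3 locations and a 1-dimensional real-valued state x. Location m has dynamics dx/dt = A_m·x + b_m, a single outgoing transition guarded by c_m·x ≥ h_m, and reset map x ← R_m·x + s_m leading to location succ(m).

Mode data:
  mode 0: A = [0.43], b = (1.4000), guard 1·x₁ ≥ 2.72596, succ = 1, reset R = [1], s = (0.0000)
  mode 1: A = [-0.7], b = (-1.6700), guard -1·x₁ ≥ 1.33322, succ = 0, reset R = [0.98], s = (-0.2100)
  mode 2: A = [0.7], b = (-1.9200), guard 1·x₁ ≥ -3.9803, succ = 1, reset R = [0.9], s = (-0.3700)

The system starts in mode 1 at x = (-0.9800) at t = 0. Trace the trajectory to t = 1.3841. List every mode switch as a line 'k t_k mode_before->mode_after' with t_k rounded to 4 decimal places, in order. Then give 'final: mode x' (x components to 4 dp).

Mode 1: guard c·x = 1.3332 hit at Δt = 0.4134 (t = 0.4134), x⁻ = (-1.3332) → reset → x⁺ = (-1.5166), jump to mode 0
Mode 0: flow for 0.9707 to horizon, guard not reached → x = (-0.6156)

1 0.4134 1->0
final: 0 -0.6156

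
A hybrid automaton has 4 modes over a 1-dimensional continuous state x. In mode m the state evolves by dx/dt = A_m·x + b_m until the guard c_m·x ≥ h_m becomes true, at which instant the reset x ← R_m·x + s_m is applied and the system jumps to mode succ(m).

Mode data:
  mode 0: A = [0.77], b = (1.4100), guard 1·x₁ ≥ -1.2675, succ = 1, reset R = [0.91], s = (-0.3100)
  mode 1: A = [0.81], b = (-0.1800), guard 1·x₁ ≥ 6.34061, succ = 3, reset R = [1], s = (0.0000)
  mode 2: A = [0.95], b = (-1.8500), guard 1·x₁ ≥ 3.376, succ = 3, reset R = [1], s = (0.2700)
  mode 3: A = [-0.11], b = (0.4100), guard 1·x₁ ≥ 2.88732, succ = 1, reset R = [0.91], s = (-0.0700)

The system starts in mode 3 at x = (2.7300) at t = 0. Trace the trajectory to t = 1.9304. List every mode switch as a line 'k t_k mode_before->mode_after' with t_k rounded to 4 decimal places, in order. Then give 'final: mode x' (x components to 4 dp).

Mode 3: guard c·x = 2.8873 hit at Δt = 1.5607 (t = 1.5607), x⁻ = (2.8873) → reset → x⁺ = (2.5575), jump to mode 1
Mode 1: flow for 0.3697 to horizon, guard not reached → x = (3.3727)

1 1.5607 3->1
final: 1 3.3727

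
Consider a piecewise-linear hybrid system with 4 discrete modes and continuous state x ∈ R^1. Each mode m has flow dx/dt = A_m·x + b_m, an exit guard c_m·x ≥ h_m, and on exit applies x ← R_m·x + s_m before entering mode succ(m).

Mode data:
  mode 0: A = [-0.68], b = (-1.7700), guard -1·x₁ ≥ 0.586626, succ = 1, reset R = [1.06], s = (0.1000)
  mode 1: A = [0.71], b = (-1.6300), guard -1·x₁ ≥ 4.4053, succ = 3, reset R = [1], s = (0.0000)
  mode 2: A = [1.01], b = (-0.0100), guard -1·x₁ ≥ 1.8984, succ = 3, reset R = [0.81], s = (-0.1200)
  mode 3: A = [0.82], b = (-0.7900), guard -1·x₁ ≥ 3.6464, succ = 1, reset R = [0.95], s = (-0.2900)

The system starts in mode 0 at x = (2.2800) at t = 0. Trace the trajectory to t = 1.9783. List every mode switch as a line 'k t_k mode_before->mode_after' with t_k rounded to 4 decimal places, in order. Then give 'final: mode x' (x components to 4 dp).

Mode 0: guard c·x = 0.5866 hit at Δt = 1.3007 (t = 1.3007), x⁻ = (-0.5866) → reset → x⁺ = (-0.5218), jump to mode 1
Mode 1: flow for 0.6776 to horizon, guard not reached → x = (-2.2627)

1 1.3007 0->1
final: 1 -2.2627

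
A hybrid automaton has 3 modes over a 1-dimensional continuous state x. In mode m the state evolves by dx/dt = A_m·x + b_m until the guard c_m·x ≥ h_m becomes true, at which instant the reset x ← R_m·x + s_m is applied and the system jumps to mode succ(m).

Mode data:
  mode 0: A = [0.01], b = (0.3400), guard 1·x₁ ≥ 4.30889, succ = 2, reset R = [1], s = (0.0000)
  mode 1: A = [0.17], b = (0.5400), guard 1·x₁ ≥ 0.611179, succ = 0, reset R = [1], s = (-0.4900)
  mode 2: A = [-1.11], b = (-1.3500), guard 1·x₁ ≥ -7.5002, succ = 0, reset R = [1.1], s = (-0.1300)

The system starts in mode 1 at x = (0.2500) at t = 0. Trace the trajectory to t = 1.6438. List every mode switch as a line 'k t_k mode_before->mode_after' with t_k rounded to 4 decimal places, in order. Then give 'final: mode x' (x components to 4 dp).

1 0.5895 1->0
final: 0 0.4828

Mode 1: guard c·x = 0.6112 hit at Δt = 0.5895 (t = 0.5895), x⁻ = (0.6112) → reset → x⁺ = (0.1212), jump to mode 0
Mode 0: flow for 1.0543 to horizon, guard not reached → x = (0.4828)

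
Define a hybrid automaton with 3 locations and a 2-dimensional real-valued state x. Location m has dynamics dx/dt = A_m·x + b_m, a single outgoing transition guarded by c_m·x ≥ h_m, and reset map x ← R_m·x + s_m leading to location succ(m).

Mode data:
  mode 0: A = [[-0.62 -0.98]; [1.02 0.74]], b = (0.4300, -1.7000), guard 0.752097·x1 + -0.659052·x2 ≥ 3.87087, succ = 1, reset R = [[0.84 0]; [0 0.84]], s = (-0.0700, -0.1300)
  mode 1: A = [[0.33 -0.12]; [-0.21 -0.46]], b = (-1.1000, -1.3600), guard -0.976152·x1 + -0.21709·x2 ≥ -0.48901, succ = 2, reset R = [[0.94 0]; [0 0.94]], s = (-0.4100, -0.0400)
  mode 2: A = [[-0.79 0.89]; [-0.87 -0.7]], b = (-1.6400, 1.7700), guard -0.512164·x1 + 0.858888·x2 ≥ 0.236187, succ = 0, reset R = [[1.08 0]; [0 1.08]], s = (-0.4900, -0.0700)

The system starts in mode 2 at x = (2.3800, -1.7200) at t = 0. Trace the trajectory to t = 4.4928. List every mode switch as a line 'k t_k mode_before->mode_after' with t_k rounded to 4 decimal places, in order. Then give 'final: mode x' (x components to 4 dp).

1 0.9368 2->0
2 2.2210 0->1
3 3.0928 1->2
4 3.8418 2->0
final: 0 0.0379 -3.4650

Mode 2: guard c·x = 0.2362 hit at Δt = 0.9368 (t = 0.9368), x⁻ = (-0.4426, 0.0110) → reset → x⁺ = (-0.9680, -0.0581), jump to mode 0
Mode 0: guard c·x = 3.8709 hit at Δt = 1.2842 (t = 2.2210), x⁻ = (1.8339, -3.7806) → reset → x⁺ = (1.4704, -3.3057), jump to mode 1
Mode 1: guard c·x = -0.4890 hit at Δt = 0.8718 (t = 3.0928), x⁻ = (1.2561, -3.3955) → reset → x⁺ = (0.7707, -3.2318), jump to mode 2
Mode 2: guard c·x = 0.2362 hit at Δt = 0.7490 (t = 3.8418), x⁻ = (-1.3836, -0.5500) → reset → x⁺ = (-1.9843, -0.6641), jump to mode 0
Mode 0: flow for 0.6510 to horizon, guard not reached → x = (0.0379, -3.4650)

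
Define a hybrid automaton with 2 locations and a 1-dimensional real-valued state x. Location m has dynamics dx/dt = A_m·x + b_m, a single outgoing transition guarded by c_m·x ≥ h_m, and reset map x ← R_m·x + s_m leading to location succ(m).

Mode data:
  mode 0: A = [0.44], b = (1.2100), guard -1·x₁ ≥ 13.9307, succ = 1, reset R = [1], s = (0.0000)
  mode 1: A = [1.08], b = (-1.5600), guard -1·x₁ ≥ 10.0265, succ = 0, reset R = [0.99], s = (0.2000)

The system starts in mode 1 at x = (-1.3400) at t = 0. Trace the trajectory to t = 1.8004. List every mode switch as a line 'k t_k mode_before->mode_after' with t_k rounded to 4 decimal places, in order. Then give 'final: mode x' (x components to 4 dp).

1 1.3109 1->0
final: 0 -11.4029

Mode 1: guard c·x = 10.0265 hit at Δt = 1.3109 (t = 1.3109), x⁻ = (-10.0265) → reset → x⁺ = (-9.7262), jump to mode 0
Mode 0: flow for 0.4895 to horizon, guard not reached → x = (-11.4029)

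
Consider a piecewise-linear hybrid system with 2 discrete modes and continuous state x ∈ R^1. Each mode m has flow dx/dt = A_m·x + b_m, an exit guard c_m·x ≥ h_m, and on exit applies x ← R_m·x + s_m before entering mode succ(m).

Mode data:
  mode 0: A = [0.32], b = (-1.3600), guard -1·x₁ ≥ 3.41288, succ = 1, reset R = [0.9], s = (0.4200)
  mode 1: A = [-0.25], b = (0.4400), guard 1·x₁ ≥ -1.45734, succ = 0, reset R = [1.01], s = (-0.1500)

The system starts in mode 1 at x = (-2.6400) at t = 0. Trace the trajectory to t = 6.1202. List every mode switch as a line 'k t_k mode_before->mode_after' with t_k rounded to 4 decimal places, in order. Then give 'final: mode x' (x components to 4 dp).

Mode 1: guard c·x = -1.4573 hit at Δt = 1.2522 (t = 1.2522), x⁻ = (-1.4573) → reset → x⁺ = (-1.6219), jump to mode 0
Mode 0: guard c·x = 3.4129 hit at Δt = 0.8319 (t = 2.0841), x⁻ = (-3.4129) → reset → x⁺ = (-2.6516), jump to mode 1
Mode 1: guard c·x = -1.4573 hit at Δt = 1.2627 (t = 3.3468), x⁻ = (-1.4573) → reset → x⁺ = (-1.6219), jump to mode 0
Mode 0: guard c·x = 3.4129 hit at Δt = 0.8319 (t = 4.1787), x⁻ = (-3.4129) → reset → x⁺ = (-2.6516), jump to mode 1
Mode 1: guard c·x = -1.4573 hit at Δt = 1.2627 (t = 5.4414), x⁻ = (-1.4573) → reset → x⁺ = (-1.6219), jump to mode 0
Mode 0: flow for 0.6788 to horizon, guard not reached → x = (-3.0464)

1 1.2522 1->0
2 2.0841 0->1
3 3.3468 1->0
4 4.1787 0->1
5 5.4414 1->0
final: 0 -3.0464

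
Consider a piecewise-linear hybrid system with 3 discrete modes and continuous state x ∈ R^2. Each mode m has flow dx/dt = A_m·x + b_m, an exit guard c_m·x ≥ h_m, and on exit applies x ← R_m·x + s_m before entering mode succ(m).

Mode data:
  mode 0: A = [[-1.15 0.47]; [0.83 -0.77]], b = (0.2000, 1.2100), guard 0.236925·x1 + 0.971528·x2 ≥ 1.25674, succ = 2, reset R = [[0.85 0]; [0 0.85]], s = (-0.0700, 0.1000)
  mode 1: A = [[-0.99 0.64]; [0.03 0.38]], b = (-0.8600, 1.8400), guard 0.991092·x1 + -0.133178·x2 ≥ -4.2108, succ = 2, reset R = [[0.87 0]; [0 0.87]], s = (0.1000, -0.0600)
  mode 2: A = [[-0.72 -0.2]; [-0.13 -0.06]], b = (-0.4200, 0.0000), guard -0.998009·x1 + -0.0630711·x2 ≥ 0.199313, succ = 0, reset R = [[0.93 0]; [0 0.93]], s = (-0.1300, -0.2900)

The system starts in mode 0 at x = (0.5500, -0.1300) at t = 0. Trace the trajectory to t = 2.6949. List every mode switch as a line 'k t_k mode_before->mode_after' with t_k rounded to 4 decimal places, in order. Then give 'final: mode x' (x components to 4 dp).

Mode 0: guard c·x = 1.2567 hit at Δt = 1.1628 (t = 1.1628), x⁻ = (0.4996, 1.1717) → reset → x⁺ = (0.3547, 1.0960), jump to mode 2
Mode 2: guard c·x = 0.1993 hit at Δt = 0.9723 (t = 2.1351), x⁻ = (-0.2650, 1.0333) → reset → x⁺ = (-0.3765, 0.6709), jump to mode 0
Mode 0: flow for 0.5598 to horizon, guard not reached → x = (0.0421, 0.9350)

1 1.1628 0->2
2 2.1351 2->0
final: 0 0.0421 0.9350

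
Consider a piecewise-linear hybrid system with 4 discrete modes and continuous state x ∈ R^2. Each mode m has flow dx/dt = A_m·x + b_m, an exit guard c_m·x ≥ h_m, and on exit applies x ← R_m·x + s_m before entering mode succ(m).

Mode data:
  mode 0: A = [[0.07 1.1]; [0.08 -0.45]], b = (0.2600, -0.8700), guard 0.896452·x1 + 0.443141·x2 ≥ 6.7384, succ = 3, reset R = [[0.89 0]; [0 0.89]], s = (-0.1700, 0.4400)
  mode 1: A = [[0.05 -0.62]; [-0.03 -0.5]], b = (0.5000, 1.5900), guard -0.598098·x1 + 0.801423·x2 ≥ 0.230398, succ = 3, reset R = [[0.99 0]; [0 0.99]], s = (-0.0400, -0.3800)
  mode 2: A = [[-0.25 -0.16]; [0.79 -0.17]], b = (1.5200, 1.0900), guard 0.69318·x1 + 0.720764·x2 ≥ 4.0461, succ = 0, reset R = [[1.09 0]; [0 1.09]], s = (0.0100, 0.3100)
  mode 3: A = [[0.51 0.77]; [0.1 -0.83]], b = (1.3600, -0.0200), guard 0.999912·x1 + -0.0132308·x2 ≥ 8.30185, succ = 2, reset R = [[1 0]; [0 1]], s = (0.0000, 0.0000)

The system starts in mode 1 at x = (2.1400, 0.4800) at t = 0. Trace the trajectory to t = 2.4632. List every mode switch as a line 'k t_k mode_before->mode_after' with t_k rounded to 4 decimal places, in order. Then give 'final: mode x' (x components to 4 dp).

Mode 1: guard c·x = 0.2304 hit at Δt = 1.3658 (t = 1.3658), x⁻ = (1.9635, 1.7528) → reset → x⁺ = (1.9039, 1.3553), jump to mode 3
Mode 3: flow for 1.0974 to horizon, guard not reached → x = (6.5150, 0.8459)

1 1.3658 1->3
final: 3 6.5150 0.8459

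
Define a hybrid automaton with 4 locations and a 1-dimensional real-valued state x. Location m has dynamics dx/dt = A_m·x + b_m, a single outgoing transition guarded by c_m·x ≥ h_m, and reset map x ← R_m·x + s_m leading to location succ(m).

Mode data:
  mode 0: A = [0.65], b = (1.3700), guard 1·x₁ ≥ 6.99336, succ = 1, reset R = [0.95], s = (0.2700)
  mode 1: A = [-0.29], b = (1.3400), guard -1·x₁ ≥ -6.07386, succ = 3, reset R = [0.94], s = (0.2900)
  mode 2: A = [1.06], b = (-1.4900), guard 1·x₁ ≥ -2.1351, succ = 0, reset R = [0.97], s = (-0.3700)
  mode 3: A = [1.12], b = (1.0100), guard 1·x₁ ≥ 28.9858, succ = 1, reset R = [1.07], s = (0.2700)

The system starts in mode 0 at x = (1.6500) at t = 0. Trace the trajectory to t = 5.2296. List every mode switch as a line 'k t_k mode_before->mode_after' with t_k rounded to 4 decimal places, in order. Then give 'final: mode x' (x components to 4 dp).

Mode 0: guard c·x = 6.9934 hit at Δt = 1.3609 (t = 1.3609), x⁻ = (6.9934) → reset → x⁺ = (6.9137), jump to mode 1
Mode 1: guard c·x = -6.0739 hit at Δt = 1.5728 (t = 2.9337), x⁻ = (6.0739) → reset → x⁺ = (5.9994), jump to mode 3
Mode 3: guard c·x = 28.9858 hit at Δt = 1.3087 (t = 4.2424), x⁻ = (28.9858) → reset → x⁺ = (31.2848), jump to mode 1
Mode 1: flow for 0.9872 to horizon, guard not reached → x = (24.6467)

1 1.3609 0->1
2 2.9337 1->3
3 4.2424 3->1
final: 1 24.6467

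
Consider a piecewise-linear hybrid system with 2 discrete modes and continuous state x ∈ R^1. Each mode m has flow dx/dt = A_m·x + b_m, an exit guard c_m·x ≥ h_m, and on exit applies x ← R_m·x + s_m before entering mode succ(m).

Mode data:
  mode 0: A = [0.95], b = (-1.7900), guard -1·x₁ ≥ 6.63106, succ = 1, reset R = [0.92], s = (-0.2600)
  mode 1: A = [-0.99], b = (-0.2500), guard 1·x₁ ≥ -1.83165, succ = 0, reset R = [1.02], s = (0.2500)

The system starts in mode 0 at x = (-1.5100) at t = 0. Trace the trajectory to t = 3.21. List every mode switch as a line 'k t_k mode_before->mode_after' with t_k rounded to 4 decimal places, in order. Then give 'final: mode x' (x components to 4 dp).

1 0.9682 0->1
2 2.3346 1->0
final: 0 -6.1612

Mode 0: guard c·x = 6.6311 hit at Δt = 0.9682 (t = 0.9682), x⁻ = (-6.6311) → reset → x⁺ = (-6.3606), jump to mode 1
Mode 1: guard c·x = -1.8317 hit at Δt = 1.3664 (t = 2.3346), x⁻ = (-1.8316) → reset → x⁺ = (-1.6183), jump to mode 0
Mode 0: flow for 0.8754 to horizon, guard not reached → x = (-6.1612)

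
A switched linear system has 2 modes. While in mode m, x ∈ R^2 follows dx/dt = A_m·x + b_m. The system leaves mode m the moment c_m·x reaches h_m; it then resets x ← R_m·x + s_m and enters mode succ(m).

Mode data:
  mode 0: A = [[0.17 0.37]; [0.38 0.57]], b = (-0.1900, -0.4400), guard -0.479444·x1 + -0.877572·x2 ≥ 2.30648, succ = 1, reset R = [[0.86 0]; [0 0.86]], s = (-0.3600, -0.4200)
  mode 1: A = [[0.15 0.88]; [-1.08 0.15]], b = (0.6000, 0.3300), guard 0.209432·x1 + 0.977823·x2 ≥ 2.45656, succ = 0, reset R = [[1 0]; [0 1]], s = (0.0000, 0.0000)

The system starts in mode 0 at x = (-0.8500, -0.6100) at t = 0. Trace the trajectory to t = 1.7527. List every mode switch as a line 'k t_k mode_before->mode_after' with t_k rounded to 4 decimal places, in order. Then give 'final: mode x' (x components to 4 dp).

Mode 0: guard c·x = 2.3065 hit at Δt = 0.7892 (t = 0.7892), x⁻ = (-1.4883, -1.8152) → reset → x⁺ = (-1.6399, -1.9810), jump to mode 1
Mode 1: flow for 0.9635 to horizon, guard not reached → x = (-2.1174, 0.3280)

1 0.7892 0->1
final: 1 -2.1174 0.3280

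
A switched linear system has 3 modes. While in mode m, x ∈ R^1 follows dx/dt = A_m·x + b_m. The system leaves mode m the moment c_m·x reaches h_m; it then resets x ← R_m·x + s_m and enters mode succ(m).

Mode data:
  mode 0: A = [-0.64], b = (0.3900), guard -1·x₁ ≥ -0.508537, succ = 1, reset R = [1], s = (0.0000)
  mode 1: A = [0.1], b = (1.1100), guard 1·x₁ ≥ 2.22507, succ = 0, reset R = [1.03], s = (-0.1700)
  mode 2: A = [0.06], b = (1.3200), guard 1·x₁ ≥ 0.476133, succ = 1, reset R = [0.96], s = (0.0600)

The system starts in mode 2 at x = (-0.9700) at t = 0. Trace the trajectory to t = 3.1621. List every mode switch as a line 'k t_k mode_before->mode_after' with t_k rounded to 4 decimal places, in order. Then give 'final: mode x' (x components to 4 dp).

Mode 2: guard c·x = 0.4761 hit at Δt = 1.1084 (t = 1.1084), x⁻ = (0.4761) → reset → x⁺ = (0.5171), jump to mode 1
Mode 1: guard c·x = 2.2251 hit at Δt = 1.3717 (t = 2.4801), x⁻ = (2.2251) → reset → x⁺ = (2.1218), jump to mode 0
Mode 0: flow for 0.6820 to horizon, guard not reached → x = (1.5869)

1 1.1084 2->1
2 2.4801 1->0
final: 0 1.5869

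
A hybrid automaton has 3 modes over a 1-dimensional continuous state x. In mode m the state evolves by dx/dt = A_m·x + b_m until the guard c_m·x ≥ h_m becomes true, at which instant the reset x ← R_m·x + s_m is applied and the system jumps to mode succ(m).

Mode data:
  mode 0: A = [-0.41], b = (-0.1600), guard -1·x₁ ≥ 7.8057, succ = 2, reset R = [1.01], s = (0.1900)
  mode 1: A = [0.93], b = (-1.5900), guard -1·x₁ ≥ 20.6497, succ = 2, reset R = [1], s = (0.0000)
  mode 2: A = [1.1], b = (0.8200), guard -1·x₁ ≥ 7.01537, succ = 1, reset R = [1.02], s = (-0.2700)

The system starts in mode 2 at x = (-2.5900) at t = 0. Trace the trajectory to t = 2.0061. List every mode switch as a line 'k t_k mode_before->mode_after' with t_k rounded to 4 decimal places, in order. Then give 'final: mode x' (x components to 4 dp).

Mode 2: guard c·x = 7.0154 hit at Δt = 1.1123 (t = 1.1123), x⁻ = (-7.0154) → reset → x⁺ = (-7.4257), jump to mode 1
Mode 1: flow for 0.8938 to horizon, guard not reached → x = (-19.2665)

1 1.1123 2->1
final: 1 -19.2665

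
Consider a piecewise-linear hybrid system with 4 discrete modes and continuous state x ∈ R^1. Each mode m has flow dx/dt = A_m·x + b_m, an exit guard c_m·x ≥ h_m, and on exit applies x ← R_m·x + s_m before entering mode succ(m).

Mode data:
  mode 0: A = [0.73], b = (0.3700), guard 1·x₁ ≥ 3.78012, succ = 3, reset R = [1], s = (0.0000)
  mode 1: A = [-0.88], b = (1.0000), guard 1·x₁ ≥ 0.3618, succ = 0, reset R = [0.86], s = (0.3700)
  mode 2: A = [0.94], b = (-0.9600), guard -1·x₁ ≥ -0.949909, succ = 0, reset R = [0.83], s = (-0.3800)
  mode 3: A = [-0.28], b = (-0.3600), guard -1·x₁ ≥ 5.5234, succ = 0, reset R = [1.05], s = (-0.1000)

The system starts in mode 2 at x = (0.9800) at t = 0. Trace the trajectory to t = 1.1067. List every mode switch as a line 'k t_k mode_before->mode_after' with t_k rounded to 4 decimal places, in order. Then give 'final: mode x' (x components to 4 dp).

1 0.5825 2->0
final: 0 0.8351

Mode 2: guard c·x = -0.9499 hit at Δt = 0.5825 (t = 0.5825), x⁻ = (0.9499) → reset → x⁺ = (0.4084), jump to mode 0
Mode 0: flow for 0.5242 to horizon, guard not reached → x = (0.8351)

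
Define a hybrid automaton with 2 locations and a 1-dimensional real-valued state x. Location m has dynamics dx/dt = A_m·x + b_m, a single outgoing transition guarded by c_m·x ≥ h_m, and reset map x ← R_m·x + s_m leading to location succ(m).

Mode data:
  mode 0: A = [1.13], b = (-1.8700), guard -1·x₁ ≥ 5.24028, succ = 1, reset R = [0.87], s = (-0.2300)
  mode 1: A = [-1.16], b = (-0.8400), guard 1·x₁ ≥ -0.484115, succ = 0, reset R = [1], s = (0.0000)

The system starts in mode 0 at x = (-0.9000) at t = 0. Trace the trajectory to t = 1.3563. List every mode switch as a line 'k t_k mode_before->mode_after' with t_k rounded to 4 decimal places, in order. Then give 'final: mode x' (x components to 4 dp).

Mode 0: guard c·x = 5.2403 hit at Δt = 0.8786 (t = 0.8786), x⁻ = (-5.2403) → reset → x⁺ = (-4.7890), jump to mode 1
Mode 1: flow for 0.4777 to horizon, guard not reached → x = (-3.0597)

1 0.8786 0->1
final: 1 -3.0597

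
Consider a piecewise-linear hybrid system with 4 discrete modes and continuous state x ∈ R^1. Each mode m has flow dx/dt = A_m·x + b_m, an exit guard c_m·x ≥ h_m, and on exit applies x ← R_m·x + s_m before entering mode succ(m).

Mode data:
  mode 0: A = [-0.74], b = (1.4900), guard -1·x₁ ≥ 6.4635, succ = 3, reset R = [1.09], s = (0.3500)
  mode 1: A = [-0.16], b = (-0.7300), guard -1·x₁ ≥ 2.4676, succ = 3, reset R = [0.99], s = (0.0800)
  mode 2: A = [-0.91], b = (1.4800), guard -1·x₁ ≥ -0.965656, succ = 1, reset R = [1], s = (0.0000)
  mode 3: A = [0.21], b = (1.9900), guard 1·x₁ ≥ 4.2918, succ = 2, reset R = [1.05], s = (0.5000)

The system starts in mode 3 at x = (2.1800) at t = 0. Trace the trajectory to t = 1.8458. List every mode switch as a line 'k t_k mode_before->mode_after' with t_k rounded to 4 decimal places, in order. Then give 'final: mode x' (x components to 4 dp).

1 0.7929 3->2
final: 2 2.9230

Mode 3: guard c·x = 4.2918 hit at Δt = 0.7929 (t = 0.7929), x⁻ = (4.2918) → reset → x⁺ = (5.0064), jump to mode 2
Mode 2: flow for 1.0529 to horizon, guard not reached → x = (2.9230)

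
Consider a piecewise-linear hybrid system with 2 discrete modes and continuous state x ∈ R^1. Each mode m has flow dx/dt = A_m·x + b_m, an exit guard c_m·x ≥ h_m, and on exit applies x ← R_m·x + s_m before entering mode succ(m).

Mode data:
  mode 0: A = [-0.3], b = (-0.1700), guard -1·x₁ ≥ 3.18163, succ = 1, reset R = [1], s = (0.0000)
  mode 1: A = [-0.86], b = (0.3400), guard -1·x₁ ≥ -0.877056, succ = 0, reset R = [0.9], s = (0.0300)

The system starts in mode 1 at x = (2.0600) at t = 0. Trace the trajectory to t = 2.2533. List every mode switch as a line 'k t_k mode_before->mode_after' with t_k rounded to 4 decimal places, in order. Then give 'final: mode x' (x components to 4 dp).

Mode 1: guard c·x = -0.8771 hit at Δt = 1.4419 (t = 1.4419), x⁻ = (0.8771) → reset → x⁺ = (0.8194), jump to mode 0
Mode 0: flow for 0.8114 to horizon, guard not reached → x = (0.5199)

1 1.4419 1->0
final: 0 0.5199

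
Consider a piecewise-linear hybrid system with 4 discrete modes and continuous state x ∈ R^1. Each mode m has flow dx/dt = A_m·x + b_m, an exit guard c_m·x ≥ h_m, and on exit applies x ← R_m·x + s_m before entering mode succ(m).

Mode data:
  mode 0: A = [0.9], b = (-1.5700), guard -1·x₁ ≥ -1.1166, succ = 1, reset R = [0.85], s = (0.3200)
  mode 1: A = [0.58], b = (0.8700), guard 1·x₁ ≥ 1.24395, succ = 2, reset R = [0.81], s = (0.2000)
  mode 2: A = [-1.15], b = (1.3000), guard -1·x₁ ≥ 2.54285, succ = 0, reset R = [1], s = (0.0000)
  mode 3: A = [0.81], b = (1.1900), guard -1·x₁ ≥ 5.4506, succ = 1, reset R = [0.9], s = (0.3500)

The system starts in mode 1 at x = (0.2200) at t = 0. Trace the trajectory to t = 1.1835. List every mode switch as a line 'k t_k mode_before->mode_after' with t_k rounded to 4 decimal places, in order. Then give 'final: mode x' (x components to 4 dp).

1 0.8053 1->2
final: 2 1.1804

Mode 1: guard c·x = 1.2439 hit at Δt = 0.8053 (t = 0.8053), x⁻ = (1.2439) → reset → x⁺ = (1.2076), jump to mode 2
Mode 2: flow for 0.3782 to horizon, guard not reached → x = (1.1804)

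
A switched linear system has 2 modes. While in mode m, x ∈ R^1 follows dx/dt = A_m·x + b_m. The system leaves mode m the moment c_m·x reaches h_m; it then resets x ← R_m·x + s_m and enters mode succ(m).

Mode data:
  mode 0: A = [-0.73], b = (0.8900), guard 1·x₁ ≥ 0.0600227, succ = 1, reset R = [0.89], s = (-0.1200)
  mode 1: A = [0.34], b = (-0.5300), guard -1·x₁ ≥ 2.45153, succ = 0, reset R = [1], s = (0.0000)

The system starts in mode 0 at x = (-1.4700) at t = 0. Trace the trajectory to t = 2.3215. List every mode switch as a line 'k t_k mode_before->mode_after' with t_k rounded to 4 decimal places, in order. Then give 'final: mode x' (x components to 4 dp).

1 1.1528 0->1
final: 1 -0.8596

Mode 0: guard c·x = 0.0600 hit at Δt = 1.1528 (t = 1.1528), x⁻ = (0.0600) → reset → x⁺ = (-0.0666), jump to mode 1
Mode 1: flow for 1.1687 to horizon, guard not reached → x = (-0.8596)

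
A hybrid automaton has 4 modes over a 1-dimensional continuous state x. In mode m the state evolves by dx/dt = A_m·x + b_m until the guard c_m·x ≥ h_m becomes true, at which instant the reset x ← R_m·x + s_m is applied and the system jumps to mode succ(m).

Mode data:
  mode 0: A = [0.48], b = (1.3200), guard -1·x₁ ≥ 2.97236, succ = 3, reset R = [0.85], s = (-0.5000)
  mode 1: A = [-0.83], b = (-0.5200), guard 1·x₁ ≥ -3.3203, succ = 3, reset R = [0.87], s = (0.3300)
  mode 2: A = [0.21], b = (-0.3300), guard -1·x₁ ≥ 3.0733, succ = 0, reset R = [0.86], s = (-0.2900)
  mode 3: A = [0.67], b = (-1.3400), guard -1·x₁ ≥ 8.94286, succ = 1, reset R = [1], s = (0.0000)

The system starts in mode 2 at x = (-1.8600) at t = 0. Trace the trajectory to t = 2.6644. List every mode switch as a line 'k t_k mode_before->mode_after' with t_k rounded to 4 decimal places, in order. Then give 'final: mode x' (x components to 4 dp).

Mode 2: guard c·x = 3.0733 hit at Δt = 1.4417 (t = 1.4417), x⁻ = (-3.0733) → reset → x⁺ = (-2.9330), jump to mode 0
Mode 0: guard c·x = 2.9724 hit at Δt = 0.4054 (t = 1.8471), x⁻ = (-2.9724) → reset → x⁺ = (-3.0265), jump to mode 3
Mode 3: flow for 0.8173 to horizon, guard not reached → x = (-6.6911)

1 1.4417 2->0
2 1.8471 0->3
final: 3 -6.6911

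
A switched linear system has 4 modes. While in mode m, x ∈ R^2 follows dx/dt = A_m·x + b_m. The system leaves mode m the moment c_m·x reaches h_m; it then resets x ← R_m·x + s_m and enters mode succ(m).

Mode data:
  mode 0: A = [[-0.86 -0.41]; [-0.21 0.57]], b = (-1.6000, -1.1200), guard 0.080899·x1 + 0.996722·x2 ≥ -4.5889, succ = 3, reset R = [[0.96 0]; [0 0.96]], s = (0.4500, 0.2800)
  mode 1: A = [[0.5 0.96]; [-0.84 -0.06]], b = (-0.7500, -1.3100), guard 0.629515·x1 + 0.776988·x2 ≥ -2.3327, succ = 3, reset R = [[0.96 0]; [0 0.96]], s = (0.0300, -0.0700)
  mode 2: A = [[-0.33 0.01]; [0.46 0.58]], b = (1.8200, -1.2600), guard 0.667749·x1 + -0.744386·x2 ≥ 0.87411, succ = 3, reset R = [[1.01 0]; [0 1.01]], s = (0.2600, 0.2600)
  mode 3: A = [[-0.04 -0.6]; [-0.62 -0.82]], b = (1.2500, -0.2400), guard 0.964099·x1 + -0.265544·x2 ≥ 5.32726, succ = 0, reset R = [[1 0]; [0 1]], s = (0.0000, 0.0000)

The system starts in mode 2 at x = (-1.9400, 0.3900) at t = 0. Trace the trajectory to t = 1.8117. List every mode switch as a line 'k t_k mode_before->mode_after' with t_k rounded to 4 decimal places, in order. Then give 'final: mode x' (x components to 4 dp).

Mode 2: guard c·x = 0.8741 hit at Δt = 0.8500 (t = 0.8500), x⁻ = (-0.1200, -1.2820) → reset → x⁺ = (0.1388, -1.0348), jump to mode 3
Mode 3: flow for 0.9617 to horizon, guard not reached → x = (1.8688, -1.0910)

1 0.8500 2->3
final: 3 1.8688 -1.0910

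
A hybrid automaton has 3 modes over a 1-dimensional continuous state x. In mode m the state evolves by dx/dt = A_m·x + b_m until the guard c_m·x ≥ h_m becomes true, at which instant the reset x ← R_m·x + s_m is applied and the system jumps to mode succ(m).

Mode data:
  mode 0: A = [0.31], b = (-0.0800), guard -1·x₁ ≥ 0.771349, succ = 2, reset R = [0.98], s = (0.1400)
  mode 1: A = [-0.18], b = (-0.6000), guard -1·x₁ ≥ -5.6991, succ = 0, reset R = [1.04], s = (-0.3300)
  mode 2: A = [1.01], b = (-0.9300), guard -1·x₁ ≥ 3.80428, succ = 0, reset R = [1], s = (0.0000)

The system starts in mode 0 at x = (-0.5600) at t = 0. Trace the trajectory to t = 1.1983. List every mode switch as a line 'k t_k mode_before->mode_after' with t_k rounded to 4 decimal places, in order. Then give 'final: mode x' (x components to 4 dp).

Mode 0: guard c·x = 0.7713 hit at Δt = 0.7413 (t = 0.7413), x⁻ = (-0.7713) → reset → x⁺ = (-0.6159), jump to mode 2
Mode 2: flow for 0.4570 to horizon, guard not reached → x = (-1.5173)

1 0.7413 0->2
final: 2 -1.5173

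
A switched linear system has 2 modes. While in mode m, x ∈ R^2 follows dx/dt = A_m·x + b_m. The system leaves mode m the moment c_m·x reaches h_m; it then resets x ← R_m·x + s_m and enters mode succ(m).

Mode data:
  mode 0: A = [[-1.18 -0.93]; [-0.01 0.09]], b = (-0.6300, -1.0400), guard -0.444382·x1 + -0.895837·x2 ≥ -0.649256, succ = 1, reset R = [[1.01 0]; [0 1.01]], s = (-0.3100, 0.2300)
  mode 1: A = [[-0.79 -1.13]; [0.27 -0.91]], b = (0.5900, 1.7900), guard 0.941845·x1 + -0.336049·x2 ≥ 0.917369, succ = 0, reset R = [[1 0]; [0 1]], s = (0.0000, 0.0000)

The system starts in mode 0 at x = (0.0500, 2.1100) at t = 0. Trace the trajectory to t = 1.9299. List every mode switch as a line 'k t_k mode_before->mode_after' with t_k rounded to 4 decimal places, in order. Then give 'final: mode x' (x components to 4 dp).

Mode 0: guard c·x = -0.6493 hit at Δt = 0.9072 (t = 0.9072), x⁻ = (-1.1864, 1.3133) → reset → x⁺ = (-1.5083, 1.5564), jump to mode 1
Mode 1: flow for 1.0227 to horizon, guard not reached → x = (-1.4818, 1.5368)

1 0.9072 0->1
final: 1 -1.4818 1.5368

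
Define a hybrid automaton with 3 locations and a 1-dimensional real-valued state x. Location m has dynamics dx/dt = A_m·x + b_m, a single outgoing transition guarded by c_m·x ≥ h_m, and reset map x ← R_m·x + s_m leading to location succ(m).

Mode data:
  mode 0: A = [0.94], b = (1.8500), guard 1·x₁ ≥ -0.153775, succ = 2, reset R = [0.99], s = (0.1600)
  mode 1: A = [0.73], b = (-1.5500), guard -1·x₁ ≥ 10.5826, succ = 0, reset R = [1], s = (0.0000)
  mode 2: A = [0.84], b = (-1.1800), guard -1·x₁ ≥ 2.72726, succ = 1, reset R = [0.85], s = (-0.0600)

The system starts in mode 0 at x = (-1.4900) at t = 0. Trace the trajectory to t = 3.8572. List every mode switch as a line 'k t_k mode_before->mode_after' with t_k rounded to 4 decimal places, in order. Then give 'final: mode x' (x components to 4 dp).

Mode 0: guard c·x = -0.1538 hit at Δt = 1.4188 (t = 1.4188), x⁻ = (-0.1538) → reset → x⁺ = (0.0078), jump to mode 2
Mode 2: guard c·x = 2.7273 hit at Δt = 1.2910 (t = 2.7098), x⁻ = (-2.7273) → reset → x⁺ = (-2.3782), jump to mode 1
Mode 1: flow for 1.1474 to horizon, guard not reached → x = (-8.2788)

1 1.4188 0->2
2 2.7098 2->1
final: 1 -8.2788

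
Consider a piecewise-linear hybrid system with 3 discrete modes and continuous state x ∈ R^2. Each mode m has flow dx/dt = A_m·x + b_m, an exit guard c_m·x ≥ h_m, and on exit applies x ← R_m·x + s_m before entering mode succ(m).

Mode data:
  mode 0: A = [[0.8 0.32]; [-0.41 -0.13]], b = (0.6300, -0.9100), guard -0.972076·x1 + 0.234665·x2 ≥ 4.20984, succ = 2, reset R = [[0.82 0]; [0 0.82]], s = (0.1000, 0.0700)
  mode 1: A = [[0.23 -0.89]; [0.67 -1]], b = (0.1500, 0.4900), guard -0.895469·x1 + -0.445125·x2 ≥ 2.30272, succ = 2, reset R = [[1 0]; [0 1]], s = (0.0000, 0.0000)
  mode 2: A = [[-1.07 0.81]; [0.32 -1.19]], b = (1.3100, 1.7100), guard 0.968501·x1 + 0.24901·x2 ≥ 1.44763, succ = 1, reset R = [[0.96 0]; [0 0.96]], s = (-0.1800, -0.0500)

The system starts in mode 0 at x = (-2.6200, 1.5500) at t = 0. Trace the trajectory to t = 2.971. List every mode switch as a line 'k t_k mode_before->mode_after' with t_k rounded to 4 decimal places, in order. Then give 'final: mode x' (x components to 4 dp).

Mode 0: guard c·x = 4.2098 hit at Δt = 0.9163 (t = 0.9163), x⁻ = (-3.9143, 1.7252) → reset → x⁺ = (-3.1097, 1.4846), jump to mode 2
Mode 2: guard c·x = 1.4476 hit at Δt = 1.4630 (t = 2.3793), x⁻ = (1.1197, 1.4586) → reset → x⁺ = (0.8949, 1.3503), jump to mode 1
Mode 1: flow for 0.5917 to horizon, guard not reached → x = (0.4095, 1.1531)

1 0.9163 0->2
2 2.3793 2->1
final: 1 0.4095 1.1531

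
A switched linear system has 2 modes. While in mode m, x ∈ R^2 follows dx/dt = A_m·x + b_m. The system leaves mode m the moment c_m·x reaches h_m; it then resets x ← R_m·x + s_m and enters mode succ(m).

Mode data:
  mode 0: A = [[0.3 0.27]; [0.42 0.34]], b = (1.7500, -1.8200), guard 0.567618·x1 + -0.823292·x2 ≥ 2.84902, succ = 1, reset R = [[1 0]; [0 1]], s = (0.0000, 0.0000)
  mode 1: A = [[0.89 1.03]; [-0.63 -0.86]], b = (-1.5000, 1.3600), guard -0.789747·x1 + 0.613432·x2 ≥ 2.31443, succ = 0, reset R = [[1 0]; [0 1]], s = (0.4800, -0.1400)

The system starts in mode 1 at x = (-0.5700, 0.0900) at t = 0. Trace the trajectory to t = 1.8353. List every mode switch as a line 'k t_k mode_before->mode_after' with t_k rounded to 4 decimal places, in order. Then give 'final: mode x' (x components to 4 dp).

1 0.7229 1->0
final: 0 0.2267 -1.2467

Mode 1: guard c·x = 2.3144 hit at Δt = 0.7229 (t = 0.7229), x⁻ = (-1.9717, 1.2345) → reset → x⁺ = (-1.4917, 1.0945), jump to mode 0
Mode 0: flow for 1.1124 to horizon, guard not reached → x = (0.2267, -1.2467)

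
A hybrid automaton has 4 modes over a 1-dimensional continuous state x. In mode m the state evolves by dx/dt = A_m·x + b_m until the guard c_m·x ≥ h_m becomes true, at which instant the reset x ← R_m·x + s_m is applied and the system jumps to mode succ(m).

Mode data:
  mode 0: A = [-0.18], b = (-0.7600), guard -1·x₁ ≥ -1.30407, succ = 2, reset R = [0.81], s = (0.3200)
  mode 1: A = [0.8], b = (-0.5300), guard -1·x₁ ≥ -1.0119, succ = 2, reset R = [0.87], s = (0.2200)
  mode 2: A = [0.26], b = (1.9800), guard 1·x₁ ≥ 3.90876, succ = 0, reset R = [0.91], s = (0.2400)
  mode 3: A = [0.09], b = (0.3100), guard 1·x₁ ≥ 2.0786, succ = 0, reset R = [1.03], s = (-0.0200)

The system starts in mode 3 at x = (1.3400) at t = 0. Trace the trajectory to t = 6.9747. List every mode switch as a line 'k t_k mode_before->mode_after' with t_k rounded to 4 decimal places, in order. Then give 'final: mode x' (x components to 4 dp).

1 1.5951 3->0
2 2.3610 0->2
3 3.3154 2->0
4 5.3839 0->2
5 6.3383 2->0
final: 0 2.9290

Mode 3: guard c·x = 2.0786 hit at Δt = 1.5951 (t = 1.5951), x⁻ = (2.0786) → reset → x⁺ = (2.1210), jump to mode 0
Mode 0: guard c·x = -1.3041 hit at Δt = 0.7659 (t = 2.3610), x⁻ = (1.3041) → reset → x⁺ = (1.3763), jump to mode 2
Mode 2: guard c·x = 3.9088 hit at Δt = 0.9544 (t = 3.3154), x⁻ = (3.9088) → reset → x⁺ = (3.7970), jump to mode 0
Mode 0: guard c·x = -1.3041 hit at Δt = 2.0684 (t = 5.3839), x⁻ = (1.3041) → reset → x⁺ = (1.3763), jump to mode 2
Mode 2: guard c·x = 3.9088 hit at Δt = 0.9544 (t = 6.3383), x⁻ = (3.9088) → reset → x⁺ = (3.7970), jump to mode 0
Mode 0: flow for 0.6364 to horizon, guard not reached → x = (2.9290)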